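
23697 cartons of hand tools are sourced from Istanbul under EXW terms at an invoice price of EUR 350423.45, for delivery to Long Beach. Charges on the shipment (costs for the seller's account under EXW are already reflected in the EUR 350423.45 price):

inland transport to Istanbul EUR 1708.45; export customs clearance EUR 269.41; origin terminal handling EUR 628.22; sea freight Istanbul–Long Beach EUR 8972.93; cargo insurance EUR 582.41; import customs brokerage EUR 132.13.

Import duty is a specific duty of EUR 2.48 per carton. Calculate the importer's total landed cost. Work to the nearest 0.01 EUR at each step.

Total landed cost: EUR 421485.56

EXW: the seller makes goods available at their premises; the buyer bears all onward costs.
CIF value = EXW price + inland to port + export clearance + origin terminal + freight + insurance = 350423.45 + 1708.45 + 269.41 + 628.22 + 8972.93 + 582.41 = 362584.87
Import duty = 23697 × 2.48 = 58768.56
Buyer bears: inland to port 1708.45 + export clearance 269.41 + origin terminal 628.22 + freight 8972.93 + insurance 582.41 + brokerage 132.13 + duty 58768.56 = 71062.11
Landed cost = invoice 350423.45 + 71062.11 = 421485.56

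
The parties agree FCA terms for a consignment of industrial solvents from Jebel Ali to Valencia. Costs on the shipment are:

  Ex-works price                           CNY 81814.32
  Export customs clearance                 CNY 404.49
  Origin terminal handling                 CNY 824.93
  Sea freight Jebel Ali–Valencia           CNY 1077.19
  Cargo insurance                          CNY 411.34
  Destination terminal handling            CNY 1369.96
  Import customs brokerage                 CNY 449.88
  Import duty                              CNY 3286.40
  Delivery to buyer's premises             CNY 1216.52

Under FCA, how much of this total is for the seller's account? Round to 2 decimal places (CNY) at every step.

FCA: the seller delivers export-cleared goods to the carrier; the buyer bears costs from that point.
Seller's account: goods 81814.32 + export clearance 404.49 = 82218.81
Buyer's account: origin terminal 824.93 + freight 1077.19 + insurance 411.34 + destination terminal 1369.96 + brokerage 449.88 + duty 3286.40 + delivery 1216.52 = 8636.22

Seller's account: CNY 82218.81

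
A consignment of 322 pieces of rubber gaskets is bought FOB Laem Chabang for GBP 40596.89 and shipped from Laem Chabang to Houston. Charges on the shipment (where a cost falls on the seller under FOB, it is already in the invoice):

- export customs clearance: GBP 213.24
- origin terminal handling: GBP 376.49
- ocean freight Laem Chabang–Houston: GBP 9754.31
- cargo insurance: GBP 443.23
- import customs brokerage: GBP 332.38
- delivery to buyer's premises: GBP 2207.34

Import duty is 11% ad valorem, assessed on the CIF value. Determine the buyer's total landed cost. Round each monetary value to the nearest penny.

FOB: the seller bears costs until goods are on board at the origin port; the buyer bears freight, insurance and all costs thereafter.
Already in the invoice (seller's account under FOB): export clearance, origin terminal — exclude.
CIF value = FOB price + freight + insurance = 40596.89 + 9754.31 + 443.23 = 50794.43
Import duty = 50794.43 × 11% = 5587.39
Buyer bears: freight 9754.31 + insurance 443.23 + brokerage 332.38 + delivery 2207.34 + duty 5587.39 = 18324.65
Landed cost = invoice 40596.89 + 18324.65 = 58921.54

Total landed cost: GBP 58921.54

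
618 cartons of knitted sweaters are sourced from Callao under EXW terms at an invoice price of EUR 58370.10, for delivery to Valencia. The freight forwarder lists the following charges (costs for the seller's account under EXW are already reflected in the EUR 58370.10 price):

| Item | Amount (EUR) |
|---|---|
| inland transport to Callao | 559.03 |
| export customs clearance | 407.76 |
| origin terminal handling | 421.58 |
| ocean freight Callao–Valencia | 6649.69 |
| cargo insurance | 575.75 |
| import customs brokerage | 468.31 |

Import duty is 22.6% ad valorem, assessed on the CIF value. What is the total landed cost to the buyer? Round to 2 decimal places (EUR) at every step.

EXW: the seller makes goods available at their premises; the buyer bears all onward costs.
CIF value = EXW price + inland to port + export clearance + origin terminal + freight + insurance = 58370.10 + 559.03 + 407.76 + 421.58 + 6649.69 + 575.75 = 66983.91
Import duty = 66983.91 × 22.6% = 15138.36
Buyer bears: inland to port 559.03 + export clearance 407.76 + origin terminal 421.58 + freight 6649.69 + insurance 575.75 + brokerage 468.31 + duty 15138.36 = 24220.48
Landed cost = invoice 58370.10 + 24220.48 = 82590.58

Total landed cost: EUR 82590.58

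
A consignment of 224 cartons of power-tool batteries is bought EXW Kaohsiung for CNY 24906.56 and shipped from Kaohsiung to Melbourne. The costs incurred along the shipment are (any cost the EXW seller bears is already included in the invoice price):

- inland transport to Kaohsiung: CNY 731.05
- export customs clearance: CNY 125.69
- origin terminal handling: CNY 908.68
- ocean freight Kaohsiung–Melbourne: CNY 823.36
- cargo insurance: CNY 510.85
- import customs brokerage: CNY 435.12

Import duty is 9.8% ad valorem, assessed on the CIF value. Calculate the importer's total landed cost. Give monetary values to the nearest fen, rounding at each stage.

EXW: the seller makes goods available at their premises; the buyer bears all onward costs.
CIF value = EXW price + inland to port + export clearance + origin terminal + freight + insurance = 24906.56 + 731.05 + 125.69 + 908.68 + 823.36 + 510.85 = 28006.19
Import duty = 28006.19 × 9.8% = 2744.61
Buyer bears: inland to port 731.05 + export clearance 125.69 + origin terminal 908.68 + freight 823.36 + insurance 510.85 + brokerage 435.12 + duty 2744.61 = 6279.36
Landed cost = invoice 24906.56 + 6279.36 = 31185.92

Total landed cost: CNY 31185.92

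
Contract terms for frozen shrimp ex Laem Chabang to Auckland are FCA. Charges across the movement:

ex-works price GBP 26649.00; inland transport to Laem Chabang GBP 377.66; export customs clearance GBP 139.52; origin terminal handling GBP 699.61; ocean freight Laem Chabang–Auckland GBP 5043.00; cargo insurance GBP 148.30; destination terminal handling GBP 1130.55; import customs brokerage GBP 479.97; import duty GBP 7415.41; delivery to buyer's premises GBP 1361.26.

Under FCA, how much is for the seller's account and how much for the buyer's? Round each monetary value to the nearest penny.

FCA: the seller delivers export-cleared goods to the carrier; the buyer bears costs from that point.
Seller's account: goods 26649.00 + inland to port 377.66 + export clearance 139.52 = 27166.18
Buyer's account: origin terminal 699.61 + freight 5043.00 + insurance 148.30 + destination terminal 1130.55 + brokerage 479.97 + duty 7415.41 + delivery 1361.26 = 16278.10

Seller: GBP 27166.18; buyer: GBP 16278.10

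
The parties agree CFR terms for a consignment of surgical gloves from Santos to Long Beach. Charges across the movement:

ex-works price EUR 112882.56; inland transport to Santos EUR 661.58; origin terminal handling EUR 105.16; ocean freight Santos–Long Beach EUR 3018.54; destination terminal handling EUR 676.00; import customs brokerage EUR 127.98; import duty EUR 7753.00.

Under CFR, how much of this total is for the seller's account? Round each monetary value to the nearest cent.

CFR: the seller pays costs through ocean freight to the destination port, but not insurance.
Seller's account: goods 112882.56 + inland to port 661.58 + origin terminal 105.16 + freight 3018.54 = 116667.84
Buyer's account: destination terminal 676.00 + brokerage 127.98 + duty 7753.00 = 8556.98

Seller's account: EUR 116667.84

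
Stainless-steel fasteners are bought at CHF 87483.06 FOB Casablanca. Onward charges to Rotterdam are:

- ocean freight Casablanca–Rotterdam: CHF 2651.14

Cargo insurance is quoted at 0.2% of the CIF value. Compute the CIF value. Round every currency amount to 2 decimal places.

Let C be the CIF value. C = FOB price + freight + 0.2% × C
C − 0.2% × C = 87483.06 + 2651.14
0.998 × C = 90134.20
C = 90134.20 / 0.998 = 90314.83
Insurance premium = 0.2% × 90314.83 = 180.63

CIF value: CHF 90314.83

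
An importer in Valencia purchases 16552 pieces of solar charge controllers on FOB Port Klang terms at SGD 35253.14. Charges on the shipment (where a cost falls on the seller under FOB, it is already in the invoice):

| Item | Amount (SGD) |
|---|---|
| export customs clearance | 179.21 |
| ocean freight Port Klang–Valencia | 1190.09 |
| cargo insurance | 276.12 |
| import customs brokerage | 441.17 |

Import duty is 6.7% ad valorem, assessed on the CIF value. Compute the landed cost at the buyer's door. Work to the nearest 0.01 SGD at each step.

FOB: the seller bears costs until goods are on board at the origin port; the buyer bears freight, insurance and all costs thereafter.
Already in the invoice (seller's account under FOB): export clearance — exclude.
CIF value = FOB price + freight + insurance = 35253.14 + 1190.09 + 276.12 = 36719.35
Import duty = 36719.35 × 6.7% = 2460.20
Buyer bears: freight 1190.09 + insurance 276.12 + brokerage 441.17 + duty 2460.20 = 4367.58
Landed cost = invoice 35253.14 + 4367.58 = 39620.72

Total landed cost: SGD 39620.72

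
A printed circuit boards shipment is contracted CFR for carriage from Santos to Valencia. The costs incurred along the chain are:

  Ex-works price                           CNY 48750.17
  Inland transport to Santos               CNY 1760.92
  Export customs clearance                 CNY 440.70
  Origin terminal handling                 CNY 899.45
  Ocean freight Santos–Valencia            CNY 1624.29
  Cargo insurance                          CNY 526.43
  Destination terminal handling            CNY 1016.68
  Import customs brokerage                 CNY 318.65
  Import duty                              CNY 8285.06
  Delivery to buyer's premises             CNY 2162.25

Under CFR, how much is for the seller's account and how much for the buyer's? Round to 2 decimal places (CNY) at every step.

Seller: CNY 53475.53; buyer: CNY 12309.07

CFR: the seller pays costs through ocean freight to the destination port, but not insurance.
Seller's account: goods 48750.17 + inland to port 1760.92 + export clearance 440.70 + origin terminal 899.45 + freight 1624.29 = 53475.53
Buyer's account: insurance 526.43 + destination terminal 1016.68 + brokerage 318.65 + duty 8285.06 + delivery 2162.25 = 12309.07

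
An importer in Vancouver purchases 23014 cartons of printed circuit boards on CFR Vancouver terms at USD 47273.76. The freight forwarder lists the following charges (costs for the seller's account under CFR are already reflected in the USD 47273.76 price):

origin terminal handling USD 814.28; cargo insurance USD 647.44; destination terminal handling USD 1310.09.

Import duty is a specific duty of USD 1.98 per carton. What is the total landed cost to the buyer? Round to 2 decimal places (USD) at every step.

Total landed cost: USD 94799.01

CFR: the seller pays costs through ocean freight to the destination port, but not insurance.
Already in the invoice (seller's account under CFR): origin terminal — exclude.
CIF value = CFR price + insurance = 47273.76 + 647.44 = 47921.20
Import duty = 23014 × 1.98 = 45567.72
Buyer bears: insurance 647.44 + destination terminal 1310.09 + duty 45567.72 = 47525.25
Landed cost = invoice 47273.76 + 47525.25 = 94799.01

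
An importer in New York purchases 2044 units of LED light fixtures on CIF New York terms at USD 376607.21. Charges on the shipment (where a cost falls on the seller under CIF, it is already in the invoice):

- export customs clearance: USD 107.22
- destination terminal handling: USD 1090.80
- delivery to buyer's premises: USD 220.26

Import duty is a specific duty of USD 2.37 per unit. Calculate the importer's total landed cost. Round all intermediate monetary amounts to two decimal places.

Total landed cost: USD 382762.55

CIF: the seller pays costs through ocean freight and marine insurance to the destination port.
Already in the invoice (seller's account under CIF): export clearance — exclude.
The CIF price already equals the CIF value: 376607.21
Import duty = 2044 × 2.37 = 4844.28
Buyer bears: destination terminal 1090.80 + delivery 220.26 + duty 4844.28 = 6155.34
Landed cost = invoice 376607.21 + 6155.34 = 382762.55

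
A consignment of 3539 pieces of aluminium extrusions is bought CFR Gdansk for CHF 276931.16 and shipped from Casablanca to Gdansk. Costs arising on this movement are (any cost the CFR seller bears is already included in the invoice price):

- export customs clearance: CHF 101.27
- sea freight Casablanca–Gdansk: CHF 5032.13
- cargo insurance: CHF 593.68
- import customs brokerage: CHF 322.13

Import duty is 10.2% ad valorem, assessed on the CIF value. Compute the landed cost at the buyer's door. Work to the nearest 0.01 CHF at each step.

CFR: the seller pays costs through ocean freight to the destination port, but not insurance.
Already in the invoice (seller's account under CFR): export clearance, freight — exclude.
CIF value = CFR price + insurance = 276931.16 + 593.68 = 277524.84
Import duty = 277524.84 × 10.2% = 28307.53
Buyer bears: insurance 593.68 + brokerage 322.13 + duty 28307.53 = 29223.34
Landed cost = invoice 276931.16 + 29223.34 = 306154.50

Total landed cost: CHF 306154.50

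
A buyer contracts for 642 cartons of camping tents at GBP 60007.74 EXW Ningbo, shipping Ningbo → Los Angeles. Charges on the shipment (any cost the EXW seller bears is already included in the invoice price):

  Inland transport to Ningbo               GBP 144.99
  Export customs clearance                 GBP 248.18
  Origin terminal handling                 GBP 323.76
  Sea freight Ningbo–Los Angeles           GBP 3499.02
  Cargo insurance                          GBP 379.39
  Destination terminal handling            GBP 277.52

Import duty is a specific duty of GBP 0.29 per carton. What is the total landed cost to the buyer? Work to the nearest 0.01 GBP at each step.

Total landed cost: GBP 65066.78

EXW: the seller makes goods available at their premises; the buyer bears all onward costs.
CIF value = EXW price + inland to port + export clearance + origin terminal + freight + insurance = 60007.74 + 144.99 + 248.18 + 323.76 + 3499.02 + 379.39 = 64603.08
Import duty = 642 × 0.29 = 186.18
Buyer bears: inland to port 144.99 + export clearance 248.18 + origin terminal 323.76 + freight 3499.02 + insurance 379.39 + destination terminal 277.52 + duty 186.18 = 5059.04
Landed cost = invoice 60007.74 + 5059.04 = 65066.78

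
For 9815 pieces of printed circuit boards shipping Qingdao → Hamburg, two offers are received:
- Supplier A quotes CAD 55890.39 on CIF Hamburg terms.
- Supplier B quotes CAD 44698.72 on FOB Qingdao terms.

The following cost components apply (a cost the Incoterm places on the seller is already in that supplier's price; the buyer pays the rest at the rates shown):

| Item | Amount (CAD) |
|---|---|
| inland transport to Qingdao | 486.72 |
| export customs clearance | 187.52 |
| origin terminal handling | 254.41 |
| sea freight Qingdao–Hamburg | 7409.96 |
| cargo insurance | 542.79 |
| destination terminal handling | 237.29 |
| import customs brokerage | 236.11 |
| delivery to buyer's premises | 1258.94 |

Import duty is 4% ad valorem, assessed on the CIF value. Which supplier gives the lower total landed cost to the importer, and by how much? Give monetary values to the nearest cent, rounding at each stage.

Supplier B is cheaper by CAD 3368.48

Supplier A (CIF):
The CIF price already equals the CIF value: 55890.39
Import duty = 55890.39 × 4% = 2235.62
Buyer bears (A): 237.29 + 236.11 + 1258.94 = 1732.34
Landed cost (A) = invoice 55890.39 + 1732.34 + duty 2235.62 = 59858.35
Supplier B (FOB):
CIF value = FOB price + freight + insurance = 44698.72 + 7409.96 + 542.79 = 52651.47
Import duty = 52651.47 × 4% = 2106.06
Buyer bears (B): 7409.96 + 542.79 + 237.29 + 236.11 + 1258.94 = 9685.09
Landed cost (B) = invoice 44698.72 + 9685.09 + duty 2106.06 = 56489.87
Difference = |59858.35 − 56489.87| = 3368.48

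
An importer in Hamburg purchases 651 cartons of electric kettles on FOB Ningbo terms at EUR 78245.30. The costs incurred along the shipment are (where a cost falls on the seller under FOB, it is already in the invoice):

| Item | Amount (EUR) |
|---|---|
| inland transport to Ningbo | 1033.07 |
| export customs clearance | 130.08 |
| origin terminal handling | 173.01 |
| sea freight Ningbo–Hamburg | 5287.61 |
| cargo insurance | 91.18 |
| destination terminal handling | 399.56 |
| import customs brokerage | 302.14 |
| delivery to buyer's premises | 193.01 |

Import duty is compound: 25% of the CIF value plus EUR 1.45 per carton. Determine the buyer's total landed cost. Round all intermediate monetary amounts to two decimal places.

FOB: the seller bears costs until goods are on board at the origin port; the buyer bears freight, insurance and all costs thereafter.
Already in the invoice (seller's account under FOB): inland to port, export clearance, origin terminal — exclude.
CIF value = FOB price + freight + insurance = 78245.30 + 5287.61 + 91.18 = 83624.09
Ad valorem component: 83624.09 × 25% = 20906.02
Specific component: 651 × 1.45 = 943.95
Import duty = 20906.02 + 943.95 = 21849.97
Buyer bears: freight 5287.61 + insurance 91.18 + destination terminal 399.56 + brokerage 302.14 + delivery 193.01 + duty 21849.97 = 28123.47
Landed cost = invoice 78245.30 + 28123.47 = 106368.77

Total landed cost: EUR 106368.77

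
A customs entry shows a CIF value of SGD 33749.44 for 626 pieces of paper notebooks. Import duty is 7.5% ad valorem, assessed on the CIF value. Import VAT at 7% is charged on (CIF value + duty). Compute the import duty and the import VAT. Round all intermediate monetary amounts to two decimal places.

Import duty: SGD 2531.21; import VAT: SGD 2539.65

Import duty = 33749.44 × 7.5% = 2531.21
VAT base = CIF + duty = 33749.44 + 2531.21 = 36280.65
Import VAT = 36280.65 × 7% = 2539.65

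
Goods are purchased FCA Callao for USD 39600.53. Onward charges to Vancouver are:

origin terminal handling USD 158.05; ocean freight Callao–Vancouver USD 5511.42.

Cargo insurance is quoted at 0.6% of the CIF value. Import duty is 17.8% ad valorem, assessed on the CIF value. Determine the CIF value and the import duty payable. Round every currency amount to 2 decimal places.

Let C be the CIF value. C = FCA price + pre-shipment costs + freight + 0.6% × C
C − 0.6% × C = 39600.53 + 158.05 + 5511.42
0.994 × C = 45270.00
C = 45270.00 / 0.994 = 45543.26
Insurance premium = 0.6% × 45543.26 = 273.26
Import duty = 45543.26 × 17.8% = 8106.70

CIF value: USD 45543.26; import duty: USD 8106.70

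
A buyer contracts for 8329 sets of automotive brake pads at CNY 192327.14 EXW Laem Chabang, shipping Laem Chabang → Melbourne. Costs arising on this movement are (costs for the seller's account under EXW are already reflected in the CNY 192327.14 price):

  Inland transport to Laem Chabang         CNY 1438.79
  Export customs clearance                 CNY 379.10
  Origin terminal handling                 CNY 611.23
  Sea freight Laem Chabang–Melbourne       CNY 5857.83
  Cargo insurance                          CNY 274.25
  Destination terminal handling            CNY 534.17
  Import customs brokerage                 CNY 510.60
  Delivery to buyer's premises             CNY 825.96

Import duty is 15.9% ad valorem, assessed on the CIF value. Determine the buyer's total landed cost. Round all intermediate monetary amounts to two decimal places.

Total landed cost: CNY 234700.32

EXW: the seller makes goods available at their premises; the buyer bears all onward costs.
CIF value = EXW price + inland to port + export clearance + origin terminal + freight + insurance = 192327.14 + 1438.79 + 379.10 + 611.23 + 5857.83 + 274.25 = 200888.34
Import duty = 200888.34 × 15.9% = 31941.25
Buyer bears: inland to port 1438.79 + export clearance 379.10 + origin terminal 611.23 + freight 5857.83 + insurance 274.25 + destination terminal 534.17 + brokerage 510.60 + delivery 825.96 + duty 31941.25 = 42373.18
Landed cost = invoice 192327.14 + 42373.18 = 234700.32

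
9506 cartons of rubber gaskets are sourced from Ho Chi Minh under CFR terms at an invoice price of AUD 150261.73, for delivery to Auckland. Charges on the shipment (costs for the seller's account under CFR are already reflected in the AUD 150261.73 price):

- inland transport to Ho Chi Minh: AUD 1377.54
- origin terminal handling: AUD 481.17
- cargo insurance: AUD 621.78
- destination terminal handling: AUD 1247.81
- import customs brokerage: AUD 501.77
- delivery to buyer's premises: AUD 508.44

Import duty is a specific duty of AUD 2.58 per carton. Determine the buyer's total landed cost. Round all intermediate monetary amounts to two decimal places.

CFR: the seller pays costs through ocean freight to the destination port, but not insurance.
Already in the invoice (seller's account under CFR): inland to port, origin terminal — exclude.
CIF value = CFR price + insurance = 150261.73 + 621.78 = 150883.51
Import duty = 9506 × 2.58 = 24525.48
Buyer bears: insurance 621.78 + destination terminal 1247.81 + brokerage 501.77 + delivery 508.44 + duty 24525.48 = 27405.28
Landed cost = invoice 150261.73 + 27405.28 = 177667.01

Total landed cost: AUD 177667.01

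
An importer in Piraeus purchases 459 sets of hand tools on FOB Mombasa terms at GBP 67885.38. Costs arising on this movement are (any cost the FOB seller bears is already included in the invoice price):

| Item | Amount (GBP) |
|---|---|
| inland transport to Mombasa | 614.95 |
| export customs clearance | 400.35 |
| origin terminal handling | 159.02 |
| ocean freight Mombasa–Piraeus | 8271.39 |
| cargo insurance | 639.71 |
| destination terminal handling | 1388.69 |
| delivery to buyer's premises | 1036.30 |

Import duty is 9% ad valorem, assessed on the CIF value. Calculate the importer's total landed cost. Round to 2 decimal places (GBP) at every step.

FOB: the seller bears costs until goods are on board at the origin port; the buyer bears freight, insurance and all costs thereafter.
Already in the invoice (seller's account under FOB): inland to port, export clearance, origin terminal — exclude.
CIF value = FOB price + freight + insurance = 67885.38 + 8271.39 + 639.71 = 76796.48
Import duty = 76796.48 × 9% = 6911.68
Buyer bears: freight 8271.39 + insurance 639.71 + destination terminal 1388.69 + delivery 1036.30 + duty 6911.68 = 18247.77
Landed cost = invoice 67885.38 + 18247.77 = 86133.15

Total landed cost: GBP 86133.15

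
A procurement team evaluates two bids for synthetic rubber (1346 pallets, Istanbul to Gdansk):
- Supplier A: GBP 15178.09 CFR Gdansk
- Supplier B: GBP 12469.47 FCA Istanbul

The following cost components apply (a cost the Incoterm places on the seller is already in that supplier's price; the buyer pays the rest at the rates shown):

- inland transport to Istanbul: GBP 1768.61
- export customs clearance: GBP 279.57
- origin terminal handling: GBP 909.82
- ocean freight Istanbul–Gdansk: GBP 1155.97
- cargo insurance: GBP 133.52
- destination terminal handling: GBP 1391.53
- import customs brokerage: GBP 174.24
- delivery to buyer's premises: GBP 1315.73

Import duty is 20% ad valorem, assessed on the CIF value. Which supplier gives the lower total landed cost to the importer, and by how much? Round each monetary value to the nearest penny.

Supplier B is cheaper by GBP 771.39

Supplier A (CFR):
CIF value = CFR price + insurance = 15178.09 + 133.52 = 15311.61
Import duty = 15311.61 × 20% = 3062.32
Buyer bears (A): 133.52 + 1391.53 + 174.24 + 1315.73 = 3015.02
Landed cost (A) = invoice 15178.09 + 3015.02 + duty 3062.32 = 21255.43
Supplier B (FCA):
CIF value = FCA price + origin terminal + freight + insurance = 12469.47 + 909.82 + 1155.97 + 133.52 = 14668.78
Import duty = 14668.78 × 20% = 2933.76
Buyer bears (B): 909.82 + 1155.97 + 133.52 + 1391.53 + 174.24 + 1315.73 = 5080.81
Landed cost (B) = invoice 12469.47 + 5080.81 + duty 2933.76 = 20484.04
Difference = |21255.43 − 20484.04| = 771.39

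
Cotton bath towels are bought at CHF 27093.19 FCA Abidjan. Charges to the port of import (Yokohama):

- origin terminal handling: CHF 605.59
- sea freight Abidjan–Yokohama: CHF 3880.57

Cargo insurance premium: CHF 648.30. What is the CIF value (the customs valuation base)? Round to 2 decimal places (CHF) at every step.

CIF value: CHF 32227.65

CIF = FCA price + pre-shipment costs + freight + insurance
CIF = 27093.19 + 605.59 + 3880.57 + 648.30 = 32227.65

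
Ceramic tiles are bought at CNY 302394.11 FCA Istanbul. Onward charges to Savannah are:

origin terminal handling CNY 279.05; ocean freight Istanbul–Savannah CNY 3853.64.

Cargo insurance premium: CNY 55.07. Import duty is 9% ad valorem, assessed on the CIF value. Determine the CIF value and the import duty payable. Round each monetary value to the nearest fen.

CIF value: CNY 306581.87; import duty: CNY 27592.37

CIF = FCA price + pre-shipment costs + freight + insurance
CIF = 302394.11 + 279.05 + 3853.64 + 55.07 = 306581.87
Import duty = 306581.87 × 9% = 27592.37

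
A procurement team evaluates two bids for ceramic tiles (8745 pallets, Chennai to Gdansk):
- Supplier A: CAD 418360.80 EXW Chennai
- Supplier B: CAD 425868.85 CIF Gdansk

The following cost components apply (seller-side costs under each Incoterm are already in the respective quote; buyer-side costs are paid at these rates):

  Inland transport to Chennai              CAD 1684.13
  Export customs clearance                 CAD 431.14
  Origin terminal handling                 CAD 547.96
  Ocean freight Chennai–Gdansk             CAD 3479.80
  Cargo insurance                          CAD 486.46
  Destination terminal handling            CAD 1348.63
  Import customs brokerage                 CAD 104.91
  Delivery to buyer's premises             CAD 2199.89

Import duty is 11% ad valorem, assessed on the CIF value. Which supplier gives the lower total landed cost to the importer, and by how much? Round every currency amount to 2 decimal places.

Supplier A is cheaper by CAD 975.20

Supplier A (EXW):
CIF value = EXW price + inland to port + export clearance + origin terminal + freight + insurance = 418360.80 + 1684.13 + 431.14 + 547.96 + 3479.80 + 486.46 = 424990.29
Import duty = 424990.29 × 11% = 46748.93
Buyer bears (A): 1684.13 + 431.14 + 547.96 + 3479.80 + 486.46 + 1348.63 + 104.91 + 2199.89 = 10282.92
Landed cost (A) = invoice 418360.80 + 10282.92 + duty 46748.93 = 475392.65
Supplier B (CIF):
The CIF price already equals the CIF value: 425868.85
Import duty = 425868.85 × 11% = 46845.57
Buyer bears (B): 1348.63 + 104.91 + 2199.89 = 3653.43
Landed cost (B) = invoice 425868.85 + 3653.43 + duty 46845.57 = 476367.85
Difference = |475392.65 − 476367.85| = 975.20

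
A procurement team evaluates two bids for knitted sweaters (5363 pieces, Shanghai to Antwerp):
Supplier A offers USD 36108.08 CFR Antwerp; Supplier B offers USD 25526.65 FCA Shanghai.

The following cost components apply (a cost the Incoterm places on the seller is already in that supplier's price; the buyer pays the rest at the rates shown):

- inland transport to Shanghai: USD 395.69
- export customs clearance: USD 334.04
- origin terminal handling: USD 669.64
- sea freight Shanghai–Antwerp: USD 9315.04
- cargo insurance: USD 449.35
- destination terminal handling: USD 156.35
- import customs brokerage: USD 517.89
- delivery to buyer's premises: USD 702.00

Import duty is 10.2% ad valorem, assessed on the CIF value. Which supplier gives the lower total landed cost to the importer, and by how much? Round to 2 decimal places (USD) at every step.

Supplier A (CFR):
CIF value = CFR price + insurance = 36108.08 + 449.35 = 36557.43
Import duty = 36557.43 × 10.2% = 3728.86
Buyer bears (A): 449.35 + 156.35 + 517.89 + 702.00 = 1825.59
Landed cost (A) = invoice 36108.08 + 1825.59 + duty 3728.86 = 41662.53
Supplier B (FCA):
CIF value = FCA price + origin terminal + freight + insurance = 25526.65 + 669.64 + 9315.04 + 449.35 = 35960.68
Import duty = 35960.68 × 10.2% = 3667.99
Buyer bears (B): 669.64 + 9315.04 + 449.35 + 156.35 + 517.89 + 702.00 = 11810.27
Landed cost (B) = invoice 25526.65 + 11810.27 + duty 3667.99 = 41004.91
Difference = |41662.53 − 41004.91| = 657.62

Supplier B is cheaper by USD 657.62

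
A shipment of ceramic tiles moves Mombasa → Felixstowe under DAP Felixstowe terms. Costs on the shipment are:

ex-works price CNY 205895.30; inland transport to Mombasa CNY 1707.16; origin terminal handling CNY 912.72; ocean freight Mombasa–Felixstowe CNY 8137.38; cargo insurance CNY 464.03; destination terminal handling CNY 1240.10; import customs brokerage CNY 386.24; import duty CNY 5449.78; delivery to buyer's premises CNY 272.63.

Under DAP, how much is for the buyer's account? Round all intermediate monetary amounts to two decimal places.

DAP: the seller bears all costs to the named destination except import duty and clearance.
Seller's account: goods 205895.30 + inland to port 1707.16 + origin terminal 912.72 + freight 8137.38 + insurance 464.03 + destination terminal 1240.10 + delivery 272.63 = 218629.32
Buyer's account: brokerage 386.24 + duty 5449.78 = 5836.02

Buyer's account: CNY 5836.02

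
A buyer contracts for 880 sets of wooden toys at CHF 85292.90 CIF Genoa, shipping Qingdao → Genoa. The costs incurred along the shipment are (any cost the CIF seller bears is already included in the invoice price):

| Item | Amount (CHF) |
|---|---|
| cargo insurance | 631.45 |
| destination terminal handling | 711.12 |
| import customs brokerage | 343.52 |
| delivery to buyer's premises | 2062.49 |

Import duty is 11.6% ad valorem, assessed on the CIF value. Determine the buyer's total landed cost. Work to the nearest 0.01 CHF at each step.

Total landed cost: CHF 98304.01

CIF: the seller pays costs through ocean freight and marine insurance to the destination port.
Already in the invoice (seller's account under CIF): insurance — exclude.
The CIF price already equals the CIF value: 85292.90
Import duty = 85292.90 × 11.6% = 9893.98
Buyer bears: destination terminal 711.12 + brokerage 343.52 + delivery 2062.49 + duty 9893.98 = 13011.11
Landed cost = invoice 85292.90 + 13011.11 = 98304.01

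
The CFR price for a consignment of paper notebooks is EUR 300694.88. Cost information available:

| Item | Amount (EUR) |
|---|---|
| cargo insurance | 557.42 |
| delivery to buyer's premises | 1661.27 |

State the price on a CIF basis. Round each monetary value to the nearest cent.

Not relevant to the conversion: delivery — on the buyer under both terms; not part of either seller's price.
From CFR to CIF, the seller additionally bears: insurance.
CIF price = 300694.88 + 557.42 = 301252.30

CIF price: EUR 301252.30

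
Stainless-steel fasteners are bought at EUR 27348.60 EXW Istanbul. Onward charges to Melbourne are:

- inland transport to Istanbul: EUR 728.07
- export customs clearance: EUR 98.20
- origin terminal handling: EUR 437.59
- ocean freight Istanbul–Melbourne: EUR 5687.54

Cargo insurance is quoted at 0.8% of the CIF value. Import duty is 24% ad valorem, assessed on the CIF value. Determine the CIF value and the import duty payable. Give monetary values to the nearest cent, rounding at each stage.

CIF value: EUR 34576.61; import duty: EUR 8298.39

Let C be the CIF value. C = EXW price + pre-shipment costs + freight + 0.8% × C
C − 0.8% × C = 27348.60 + 728.07 + 98.20 + 437.59 + 5687.54
0.992 × C = 34300.00
C = 34300.00 / 0.992 = 34576.61
Insurance premium = 0.8% × 34576.61 = 276.61
Import duty = 34576.61 × 24% = 8298.39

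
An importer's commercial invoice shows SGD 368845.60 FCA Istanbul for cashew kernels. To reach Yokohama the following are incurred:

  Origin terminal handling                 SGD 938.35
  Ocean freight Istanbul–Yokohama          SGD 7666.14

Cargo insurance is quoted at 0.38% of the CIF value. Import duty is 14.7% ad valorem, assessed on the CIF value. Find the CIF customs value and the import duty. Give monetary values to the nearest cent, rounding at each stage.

Let C be the CIF value. C = FCA price + pre-shipment costs + freight + 0.38% × C
C − 0.38% × C = 368845.60 + 938.35 + 7666.14
0.9962 × C = 377450.09
C = 377450.09 / 0.9962 = 378889.87
Insurance premium = 0.38% × 378889.87 = 1439.78
Import duty = 378889.87 × 14.7% = 55696.81

CIF value: SGD 378889.87; import duty: SGD 55696.81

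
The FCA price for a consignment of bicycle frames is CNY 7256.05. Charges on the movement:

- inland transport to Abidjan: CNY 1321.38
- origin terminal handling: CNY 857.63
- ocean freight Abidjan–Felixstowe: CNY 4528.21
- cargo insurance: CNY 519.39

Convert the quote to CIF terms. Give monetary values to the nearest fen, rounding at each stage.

Not relevant to the conversion: inland to port — on the seller under both FCA and CIF; already in the FCA price and stays in the CIF price.
From FCA to CIF, the seller additionally bears: origin terminal, freight, insurance.
CIF price = 7256.05 + 857.63 + 4528.21 + 519.39 = 13161.28

CIF price: CNY 13161.28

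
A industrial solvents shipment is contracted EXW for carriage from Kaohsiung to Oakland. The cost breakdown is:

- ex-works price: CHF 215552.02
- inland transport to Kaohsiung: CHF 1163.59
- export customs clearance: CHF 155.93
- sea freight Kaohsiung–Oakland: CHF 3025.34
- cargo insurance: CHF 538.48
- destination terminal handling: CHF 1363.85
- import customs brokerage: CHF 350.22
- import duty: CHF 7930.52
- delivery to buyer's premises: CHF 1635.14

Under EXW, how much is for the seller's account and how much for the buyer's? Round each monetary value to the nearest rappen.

EXW: the seller makes goods available at their premises; the buyer bears all onward costs.
Seller's account: goods 215552.02 = 215552.02
Buyer's account: inland to port 1163.59 + export clearance 155.93 + freight 3025.34 + insurance 538.48 + destination terminal 1363.85 + brokerage 350.22 + duty 7930.52 + delivery 1635.14 = 16163.07

Seller: CHF 215552.02; buyer: CHF 16163.07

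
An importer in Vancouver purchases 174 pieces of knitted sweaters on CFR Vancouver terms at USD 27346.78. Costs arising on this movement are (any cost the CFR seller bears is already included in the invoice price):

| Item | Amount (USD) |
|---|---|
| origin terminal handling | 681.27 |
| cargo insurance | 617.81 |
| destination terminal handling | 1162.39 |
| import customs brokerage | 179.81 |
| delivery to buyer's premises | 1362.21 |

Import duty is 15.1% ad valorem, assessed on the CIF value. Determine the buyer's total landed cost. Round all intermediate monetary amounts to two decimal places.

Total landed cost: USD 34891.65

CFR: the seller pays costs through ocean freight to the destination port, but not insurance.
Already in the invoice (seller's account under CFR): origin terminal — exclude.
CIF value = CFR price + insurance = 27346.78 + 617.81 = 27964.59
Import duty = 27964.59 × 15.1% = 4222.65
Buyer bears: insurance 617.81 + destination terminal 1162.39 + brokerage 179.81 + delivery 1362.21 + duty 4222.65 = 7544.87
Landed cost = invoice 27346.78 + 7544.87 = 34891.65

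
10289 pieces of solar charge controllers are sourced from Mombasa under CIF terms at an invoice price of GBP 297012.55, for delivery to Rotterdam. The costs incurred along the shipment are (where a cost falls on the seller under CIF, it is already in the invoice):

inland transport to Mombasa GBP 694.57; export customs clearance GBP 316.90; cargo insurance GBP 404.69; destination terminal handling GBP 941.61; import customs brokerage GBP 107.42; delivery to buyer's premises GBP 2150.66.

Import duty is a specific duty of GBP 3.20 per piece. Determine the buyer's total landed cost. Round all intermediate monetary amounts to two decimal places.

CIF: the seller pays costs through ocean freight and marine insurance to the destination port.
Already in the invoice (seller's account under CIF): inland to port, export clearance, insurance — exclude.
The CIF price already equals the CIF value: 297012.55
Import duty = 10289 × 3.20 = 32924.80
Buyer bears: destination terminal 941.61 + brokerage 107.42 + delivery 2150.66 + duty 32924.80 = 36124.49
Landed cost = invoice 297012.55 + 36124.49 = 333137.04

Total landed cost: GBP 333137.04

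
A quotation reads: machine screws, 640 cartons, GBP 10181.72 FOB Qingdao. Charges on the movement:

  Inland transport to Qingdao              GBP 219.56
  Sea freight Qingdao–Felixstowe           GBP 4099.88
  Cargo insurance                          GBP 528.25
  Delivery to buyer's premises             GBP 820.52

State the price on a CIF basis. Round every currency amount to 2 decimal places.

CIF price: GBP 14809.85

Not relevant to the conversion: inland to port — on the seller under both FOB and CIF; already in the FOB price and stays in the CIF price. delivery — on the buyer under both terms; not part of either seller's price.
From FOB to CIF, the seller additionally bears: freight, insurance.
CIF price = 10181.72 + 4099.88 + 528.25 = 14809.85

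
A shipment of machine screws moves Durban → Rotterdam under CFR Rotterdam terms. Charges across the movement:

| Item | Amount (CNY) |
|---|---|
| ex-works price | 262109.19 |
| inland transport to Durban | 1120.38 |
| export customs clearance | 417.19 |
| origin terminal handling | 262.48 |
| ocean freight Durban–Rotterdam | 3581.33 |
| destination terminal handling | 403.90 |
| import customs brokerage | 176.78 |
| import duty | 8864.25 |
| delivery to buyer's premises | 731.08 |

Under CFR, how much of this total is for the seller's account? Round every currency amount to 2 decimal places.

Seller's account: CNY 267490.57

CFR: the seller pays costs through ocean freight to the destination port, but not insurance.
Seller's account: goods 262109.19 + inland to port 1120.38 + export clearance 417.19 + origin terminal 262.48 + freight 3581.33 = 267490.57
Buyer's account: destination terminal 403.90 + brokerage 176.78 + duty 8864.25 + delivery 731.08 = 10176.01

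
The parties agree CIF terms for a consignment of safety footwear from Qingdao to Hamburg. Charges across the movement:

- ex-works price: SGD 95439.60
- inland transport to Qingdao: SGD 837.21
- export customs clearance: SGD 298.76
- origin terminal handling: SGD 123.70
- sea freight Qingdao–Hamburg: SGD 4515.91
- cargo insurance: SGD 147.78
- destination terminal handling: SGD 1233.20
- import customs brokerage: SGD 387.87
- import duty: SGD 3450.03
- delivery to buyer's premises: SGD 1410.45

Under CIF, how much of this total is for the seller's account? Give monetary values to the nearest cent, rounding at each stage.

CIF: the seller pays costs through ocean freight and marine insurance to the destination port.
Seller's account: goods 95439.60 + inland to port 837.21 + export clearance 298.76 + origin terminal 123.70 + freight 4515.91 + insurance 147.78 = 101362.96
Buyer's account: destination terminal 1233.20 + brokerage 387.87 + duty 3450.03 + delivery 1410.45 = 6481.55

Seller's account: SGD 101362.96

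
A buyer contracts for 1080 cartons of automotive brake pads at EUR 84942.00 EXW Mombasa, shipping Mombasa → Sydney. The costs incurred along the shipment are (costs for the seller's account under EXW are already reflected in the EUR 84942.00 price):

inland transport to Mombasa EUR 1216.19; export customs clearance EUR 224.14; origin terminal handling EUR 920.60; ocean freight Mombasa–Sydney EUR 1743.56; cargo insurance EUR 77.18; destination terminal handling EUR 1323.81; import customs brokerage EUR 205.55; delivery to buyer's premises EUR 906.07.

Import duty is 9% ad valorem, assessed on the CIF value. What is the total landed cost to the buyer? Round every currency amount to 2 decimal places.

Total landed cost: EUR 99580.23

EXW: the seller makes goods available at their premises; the buyer bears all onward costs.
CIF value = EXW price + inland to port + export clearance + origin terminal + freight + insurance = 84942.00 + 1216.19 + 224.14 + 920.60 + 1743.56 + 77.18 = 89123.67
Import duty = 89123.67 × 9% = 8021.13
Buyer bears: inland to port 1216.19 + export clearance 224.14 + origin terminal 920.60 + freight 1743.56 + insurance 77.18 + destination terminal 1323.81 + brokerage 205.55 + delivery 906.07 + duty 8021.13 = 14638.23
Landed cost = invoice 84942.00 + 14638.23 = 99580.23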